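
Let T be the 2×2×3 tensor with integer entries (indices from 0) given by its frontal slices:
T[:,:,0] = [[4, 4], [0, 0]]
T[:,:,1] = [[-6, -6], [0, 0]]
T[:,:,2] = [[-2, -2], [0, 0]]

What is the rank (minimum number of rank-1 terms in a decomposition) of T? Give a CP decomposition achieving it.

rank(T) = 1

Lower bound: T ≠ 0 (e.g. T[0,0,0] = 4), so rank(T) ≥ 1.
Upper bound: if T = a ⊗ b ⊗ c then every fibre of T is a multiple of the corresponding factor, so read the factors off the fibres through the nonzero entry T[0,0,0] = 4.
The mode-1 fibre T[:,0,0] = [4, 0] gives a = [1, 0] (primitive direction); the mode-2 fibre T[0,:,0] = [4, 4] gives b = [1, 1]; then c[k] = T[0,0,k] / (a[0]·b[0]) = [4, -6, -2] / 1 = [4, -6, -2].
Expanding [1, 0] ⊗ [1, 1] ⊗ [4, -6, -2] reproduces all 12 entries of T, so T = [1, 0] ⊗ [1, 1] ⊗ [4, -6, -2] and rank(T) ≤ 1.
These bounds meet, so rank(T) = 1.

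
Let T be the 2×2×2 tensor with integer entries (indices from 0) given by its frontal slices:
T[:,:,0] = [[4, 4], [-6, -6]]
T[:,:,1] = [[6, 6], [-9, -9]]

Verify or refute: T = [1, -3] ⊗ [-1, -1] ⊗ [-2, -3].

Reconstruct entry (0,0,0) from the claimed factors: Σₗ aₗ[0]bₗ[0]cₗ[0] = (1)·(-1)·(-2) = 2, but T[0,0,0] = 4. The claim is false.

No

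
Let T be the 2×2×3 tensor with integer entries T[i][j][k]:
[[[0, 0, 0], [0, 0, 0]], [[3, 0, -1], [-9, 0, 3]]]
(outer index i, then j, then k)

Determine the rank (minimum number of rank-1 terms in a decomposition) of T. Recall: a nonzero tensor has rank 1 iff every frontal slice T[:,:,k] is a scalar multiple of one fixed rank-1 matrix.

Lower bound: T ≠ 0 (e.g. T[1,0,0] = 3), so rank(T) ≥ 1.
Upper bound: if T = a ⊗ b ⊗ c then every fibre of T is a multiple of the corresponding factor, so read the factors off the fibres through the nonzero entry T[1,0,0] = 3.
The mode-1 fibre T[:,0,0] = [0, 3] gives a = (0, 1) (primitive direction); the mode-2 fibre T[1,:,0] = [3, -9] gives b = (1, -3); then c[k] = T[1,0,k] / (a[1]·b[0]) = [3, 0, -1] / 1 = (3, 0, -1).
Expanding (0, 1) ⊗ (1, -3) ⊗ (3, 0, -1) reproduces all 12 entries of T, so T = (0, 1) ⊗ (1, -3) ⊗ (3, 0, -1) and rank(T) ≤ 1.
These bounds meet, so rank(T) = 1.

1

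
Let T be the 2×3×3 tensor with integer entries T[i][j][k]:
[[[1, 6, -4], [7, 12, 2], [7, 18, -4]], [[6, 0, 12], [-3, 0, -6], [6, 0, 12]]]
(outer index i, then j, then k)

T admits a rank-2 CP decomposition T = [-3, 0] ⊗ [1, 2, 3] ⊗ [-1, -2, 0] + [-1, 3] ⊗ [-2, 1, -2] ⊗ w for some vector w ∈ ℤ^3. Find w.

Subtract the known terms from T to get the rank-1 residual R = [-1, 3] ⊗ [-2, 1, -2] ⊗ w, so R[i,j,k] = a[i]·b[j]·w[k]. Pick indices with nonzero a[0]·b[0] = (-1)·(-2) = 2. Only the fibre through (0,0,·) is needed: R[0,0,:] = T[0,0,:] − Σₗ aₗ[0]bₗ[0]cₗ = [1, 6, -4] − (-3)·(1)·[-1, -2, 0] = [-2, 0, -4]. Then w[k] = R[0,0,k] / 2 for each k, giving w = [-2, 0, -4] / 2 = [-1, 0, -2].

w = [-1, 0, -2]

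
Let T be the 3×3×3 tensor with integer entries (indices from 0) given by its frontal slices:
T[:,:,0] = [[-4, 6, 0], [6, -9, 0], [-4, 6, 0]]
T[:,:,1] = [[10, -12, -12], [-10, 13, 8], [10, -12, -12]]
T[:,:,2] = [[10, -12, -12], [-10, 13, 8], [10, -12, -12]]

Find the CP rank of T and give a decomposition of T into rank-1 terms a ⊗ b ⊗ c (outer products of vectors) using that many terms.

Lower bound: the mode-1 unfolding of T (rows indexed by i, columns by (j,k) = (0,0), (0,1), (0,2), (1,0), (1,1), (1,2), (2,0), (2,1), (2,2)) is [[-4, 10, 10, 6, -12, -12, 0, -12, -12], [6, -10, -10, -9, 13, 13, 0, 8, 8], [-4, 10, 10, 6, -12, -12, 0, -12, -12]].
There the 2×2 minor on rows i ∈ {0, 1}, columns (j,k) ∈ {(0,0), (0,1)} is det [[-4, 10], [6, -10]] = -20 ≠ 0, so this unfolding has rank ≥ 2; CP rank is at least every unfolding rank, so rank(T) ≥ 2. (Unfolding ranks only ever bound the CP rank from below — rank(T) can be strictly larger than all of them — so the matching upper bound has to come from an explicit 2-term decomposition.)
Upper bound — finding two terms. Write S_k = T[:,:,k] for the frontal slices: S₀ = [[-4, 6, 0], [6, -9, 0], [-4, 6, 0]], S₁ = [[10, -12, -12], [-10, 13, 8], [10, -12, -12]], S₂ = [[10, -12, -12], [-10, 13, 8], [10, -12, -12]].
If T = a₁ ⊗ b₁ ⊗ c₁ + a₂ ⊗ b₂ ⊗ c₂ then each S_k = c₁[k]·a₁b₁ᵀ + c₂[k]·a₂b₂ᵀ. S₀ and S₁ are linearly independent, so a₁b₁ᵀ and a₂b₂ᵀ must span the same plane of matrices: they are the rank-1 matrices of the form x·S₀ + y·S₁.
The 2×2 minor of x·S₀ + y·S₁ on rows {0,1}, columns {0,1} is −10·xy + 10·y² = (-10)·(x − y)(y), vanishing at (x:y) = (1:1) and (1:0).
M₁ = S₀ + S₁ = [[6, -6, -12], [-4, 4, 8], [6, -6, -12]] = 2·[3, -2, 3][1, -1, -2]ᵀ and M₂ = S₀ = [[-4, 6, 0], [6, -9, 0], [-4, 6, 0]] = −[2, -3, 2][2, -3, 0]ᵀ, so take a₁ = [3, -2, 3], b₁ = [1, -1, -2], a₂ = [2, -3, 2], b₂ = [2, -3, 0].
Each slice is an integer combination of E₁ = a₁b₁ᵀ and E₂ = a₂b₂ᵀ: S₀ = −E₂, S₁ = 2·E₁ + E₂, S₂ = 2·E₁ + E₂; reading off coefficients, c₁ = [0, 2, 2] and c₂ = [-1, 1, 1].
Hence T = [3, -2, 3] ⊗ [1, -1, -2] ⊗ [0, 2, 2] + [2, -3, 2] ⊗ [2, -3, 0] ⊗ [-1, 1, 1], so rank(T) ≤ 2.
These bounds meet, so rank(T) = 2.
Check entry T[0,2,0] = 0: (3)·(-2)·(0) + (2)·(0)·(-1) = 0.

rank(T) = 2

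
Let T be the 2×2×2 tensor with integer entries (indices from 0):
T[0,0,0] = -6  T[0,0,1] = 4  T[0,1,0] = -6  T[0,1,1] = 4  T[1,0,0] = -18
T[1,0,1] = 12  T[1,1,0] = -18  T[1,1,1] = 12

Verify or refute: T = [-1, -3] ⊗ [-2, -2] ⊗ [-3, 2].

Yes

Reconstruct entrywise from the claimed factors. For example, T[0,1,0] = -6 and Σₗ aₗ[0]bₗ[1]cₗ[0] = (-1)·(-2)·(-3) = -6; checking all 8 entries, every one matches. The claim holds.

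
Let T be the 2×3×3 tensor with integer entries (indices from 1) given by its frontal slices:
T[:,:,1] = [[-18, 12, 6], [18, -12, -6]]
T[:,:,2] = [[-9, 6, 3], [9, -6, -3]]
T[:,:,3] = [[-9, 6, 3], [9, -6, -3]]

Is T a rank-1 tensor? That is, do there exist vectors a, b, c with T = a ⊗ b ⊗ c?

If T = a ⊗ b ⊗ c then every fibre of T is a multiple of the corresponding factor, so read the factors off the fibres through the nonzero entry T[1,1,1] = -18.
The mode-1 fibre T[:,1,1] = [-18, 18] gives a = [1, -1] (primitive direction); the mode-2 fibre T[1,:,1] = [-18, 12, 6] gives b = [3, -2, -1]; then c[k] = T[1,1,k] / (a[1]·b[1]) = [-18, -9, -9] / 3 = [-6, -3, -3].
Expanding [1, -1] ⊗ [3, -2, -1] ⊗ [-6, -3, -3] reproduces all 18 entries of T, so T = [1, -1] ⊗ [3, -2, -1] ⊗ [-6, -3, -3] and rank(T) ≤ 1.
Equivalently every frontal slice T[:,:,k] is c[k] times the rank-1 matrix [1, -1] ⊗ [3, -2, -1]. So T has rank 1 (it is nonzero).

Yes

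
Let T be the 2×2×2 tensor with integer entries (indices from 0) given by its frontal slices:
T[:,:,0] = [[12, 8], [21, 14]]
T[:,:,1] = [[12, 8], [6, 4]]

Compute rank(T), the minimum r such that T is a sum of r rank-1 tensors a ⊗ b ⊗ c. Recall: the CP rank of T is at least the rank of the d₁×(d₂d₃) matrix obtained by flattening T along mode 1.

Lower bound: in the mode-3 unfolding of T (rows indexed by k, columns by (i,j)) the 2×2 minor on rows k ∈ {0, 1}, columns (i,j) ∈ {(0,0), (1,0)} is det [[12, 21], [12, 6]] = -180 ≠ 0, so that unfolding has rank ≥ 2 and hence rank(T) ≥ 2 (CP rank is at least every unfolding rank, though it can be larger).
Upper bound: T[:,j,:] = b[j]·M for every slice, with b = [3, 2] and M = [[4, 4], [7, 2]] (rows i, columns k).
Splitting M by its rows (i = 0, 1), M = [1, 0][4, 4]ᵀ + [0, 1][7, 2]ᵀ.
Hence T = [1, 0] ⊗ [3, 2] ⊗ [4, 4] + [0, 1] ⊗ [3, 2] ⊗ [7, 2], so rank(T) ≤ 2.
These bounds meet, so rank(T) = 2.

2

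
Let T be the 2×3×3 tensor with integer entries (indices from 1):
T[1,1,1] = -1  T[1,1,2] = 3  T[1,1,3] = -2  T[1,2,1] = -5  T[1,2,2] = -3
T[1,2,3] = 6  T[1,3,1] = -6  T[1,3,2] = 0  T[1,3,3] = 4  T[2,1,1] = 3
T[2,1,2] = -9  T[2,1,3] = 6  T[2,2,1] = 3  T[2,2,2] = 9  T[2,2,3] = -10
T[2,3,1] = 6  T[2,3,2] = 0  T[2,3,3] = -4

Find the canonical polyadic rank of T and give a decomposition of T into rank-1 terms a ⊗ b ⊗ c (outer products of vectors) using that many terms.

Lower bound: the mode-1 unfolding of T (rows indexed by i, columns by (j,k) = (1,1), (1,2), (1,3), (2,1), (2,2), (2,3), (3,1), (3,2), (3,3)) is [[-1, 3, -2, -5, -3, 6, -6, 0, 4], [3, -9, 6, 3, 9, -10, 6, 0, -4]].
There the 2×2 minor on rows i ∈ {1, 2}, columns (j,k) ∈ {(1,1), (2,1)} is det [[-1, -5], [3, 3]] = 12 ≠ 0, so this unfolding has rank ≥ 2; CP rank is at least every unfolding rank, so rank(T) ≥ 2. (Flattening ranks never certify an upper bound on CP rank; for that we must actually write T with 2 rank-1 terms.)
Upper bound — finding two terms. Write S_k = T[:,:,k] for the frontal slices: S₁ = [[-1, -5, -6], [3, 3, 6]], S₂ = [[3, -3, 0], [-9, 9, 0]], S₃ = [[-2, 6, 4], [6, -10, -4]].
If T = a₁ ⊗ b₁ ⊗ c₁ + a₂ ⊗ b₂ ⊗ c₂ then each S_k = c₁[k]·a₁b₁ᵀ + c₂[k]·a₂b₂ᵀ. S₁ and S₂ are linearly independent, so a₁b₁ᵀ and a₂b₂ᵀ must span the same plane of matrices: they are the rank-1 matrices of the form x·S₁ + y·S₂.
The 2×2 minor of x·S₁ + y·S₂ on rows {1,2}, columns {1,2} is 12·x² − 36·xy = 12·(x − 3·y)(x), vanishing at (x:y) = (3:1) and (0:1).
M₁ = 3·S₁ + S₂ = [[0, -18, -18], [0, 18, 18]] = (-18)·(1, -1)(0, 1, 1)ᵀ and M₂ = S₂ = [[3, -3, 0], [-9, 9, 0]] = 3·(1, -3)(1, -1, 0)ᵀ, so take a₁ = (1, -1), b₁ = (0, 1, 1), a₂ = (1, -3), b₂ = (1, -1, 0).
Each slice is an integer combination of E₁ = a₁b₁ᵀ and E₂ = a₂b₂ᵀ: S₁ = −6·E₁ − E₂, S₂ = 3·E₂, S₃ = 4·E₁ − 2·E₂; reading off coefficients, c₁ = (-6, 0, 4) and c₂ = (-1, 3, -2).
Hence T = (1, -1) ⊗ (0, 1, 1) ⊗ (-6, 0, 4) + (1, -3) ⊗ (1, -1, 0) ⊗ (-1, 3, -2), so rank(T) ≤ 2.
These bounds meet, so rank(T) = 2.

rank(T) = 2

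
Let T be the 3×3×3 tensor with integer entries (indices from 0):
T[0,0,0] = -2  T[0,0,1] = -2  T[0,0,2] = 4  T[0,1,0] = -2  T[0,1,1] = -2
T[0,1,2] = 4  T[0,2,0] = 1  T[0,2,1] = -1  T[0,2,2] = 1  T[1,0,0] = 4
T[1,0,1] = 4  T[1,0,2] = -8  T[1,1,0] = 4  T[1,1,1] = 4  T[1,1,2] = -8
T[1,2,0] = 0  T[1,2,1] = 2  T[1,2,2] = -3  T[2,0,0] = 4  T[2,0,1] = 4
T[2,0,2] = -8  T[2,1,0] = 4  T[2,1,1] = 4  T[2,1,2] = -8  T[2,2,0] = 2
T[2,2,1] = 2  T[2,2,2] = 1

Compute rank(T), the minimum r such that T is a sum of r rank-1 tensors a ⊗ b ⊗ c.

Lower bound: the mode-3 unfolding of T (rows indexed by k, columns by (i,j) = (0,0), (0,1), (0,2), (1,0), (1,1), (1,2), (2,0), (2,1), (2,2)) is [[-2, -2, 1, 4, 4, 0, 4, 4, 2], [-2, -2, -1, 4, 4, 2, 4, 4, 2], [4, 4, 1, -8, -8, -3, -8, -8, 1]].
There the 3×3 minor on rows k ∈ {0, 1, 2}, columns (i,j) ∈ {(0,0), (0,2), (2,2)} is det [[-2, 1, 2], [-2, -1, 2], [4, 1, 1]] = 20 ≠ 0, so this unfolding has rank ≥ 3; CP rank is at least every unfolding rank, so rank(T) ≥ 3. (This is only a lower bound: in general the CP rank may exceed every unfolding rank, so we still need to exhibit 3 rank-1 terms summing to T.)
Upper bound: T is a sum of 3 rank-1 terms, T = [0, 0, 1] ⊗ [0, 0, 1] ⊗ [2, 0, 4] + [1, -2, -2] ⊗ [2, 2, 1] ⊗ [-1, -1, 2] + [1, -1, -1] ⊗ [0, 0, 1] ⊗ [2, 0, -1] (written with every a and b primitive with positive leading entry and the scale carried by c; CP decompositions are not unique, and this one is verified by expanding entrywise), so rank(T) ≤ 3.
These bounds meet, so rank(T) = 3.

3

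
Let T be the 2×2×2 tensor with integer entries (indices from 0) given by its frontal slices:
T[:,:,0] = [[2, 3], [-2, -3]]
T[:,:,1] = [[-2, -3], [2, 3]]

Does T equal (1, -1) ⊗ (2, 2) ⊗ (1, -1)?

No

Reconstruct entry (0,1,0) from the claimed factors: Σₗ aₗ[0]bₗ[1]cₗ[0] = (1)·(2)·(1) = 2, but T[0,1,0] = 3. The claim is false.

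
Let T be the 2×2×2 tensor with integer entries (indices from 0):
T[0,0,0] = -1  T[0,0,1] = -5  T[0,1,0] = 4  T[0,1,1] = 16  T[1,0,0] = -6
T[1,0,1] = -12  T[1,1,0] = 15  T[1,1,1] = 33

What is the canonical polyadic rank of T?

2

Lower bound: the mode-1 unfolding of T (rows indexed by i, columns by (j,k) = (0,0), (0,1), (1,0), (1,1)) is [[-1, -5, 4, 16], [-6, -12, 15, 33]].
There the 2×2 minor on rows i ∈ {0, 1}, columns (j,k) ∈ {(0,0), (0,1)} is det [[-1, -5], [-6, -12]] = -18 ≠ 0, so this unfolding has rank ≥ 2; CP rank is at least every unfolding rank, so rank(T) ≥ 2. (Flattening ranks never certify an upper bound on CP rank; for that we must actually write T with 2 rank-1 terms.)
Upper bound — finding two terms. Write S_k = T[:,:,k] for the frontal slices: S₀ = [[-1, 4], [-6, 15]], S₁ = [[-5, 16], [-12, 33]].
If T = a₁ ⊗ b₁ ⊗ c₁ + a₂ ⊗ b₂ ⊗ c₂ then each S_k = c₁[k]·a₁b₁ᵀ + c₂[k]·a₂b₂ᵀ. S₀ and S₁ are linearly independent, so a₁b₁ᵀ and a₂b₂ᵀ must span the same plane of matrices: they are the rank-1 matrices of the form x·S₀ + y·S₁.
det(x·S₀ + y·S₁) is 9·x² + 36·xy + 27·y² = 9·(x + 3·y)(x + y), vanishing at (x:y) = (3:-1) and (1:-1).
M₁ = 3·S₀ − S₁ = [[2, -4], [-6, 12]] = 2·[1, -3][1, -2]ᵀ and M₂ = S₀ − S₁ = [[4, -12], [6, -18]] = 2·[2, 3][1, -3]ᵀ, so take a₁ = [1, -3], b₁ = [1, -2], a₂ = [2, 3], b₂ = [1, -3].
Each slice is an integer combination of E₁ = a₁b₁ᵀ and E₂ = a₂b₂ᵀ: S₀ = E₁ − E₂, S₁ = E₁ − 3·E₂; reading off coefficients, c₁ = [1, 1] and c₂ = [-1, -3].
Hence T = [1, -3] ⊗ [1, -2] ⊗ [1, 1] + [2, 3] ⊗ [1, -3] ⊗ [-1, -3], so rank(T) ≤ 2.
These bounds meet, so rank(T) = 2.
Check entry T[0,1,0] = 4: (1)·(-2)·(1) + (2)·(-3)·(-1) = 4.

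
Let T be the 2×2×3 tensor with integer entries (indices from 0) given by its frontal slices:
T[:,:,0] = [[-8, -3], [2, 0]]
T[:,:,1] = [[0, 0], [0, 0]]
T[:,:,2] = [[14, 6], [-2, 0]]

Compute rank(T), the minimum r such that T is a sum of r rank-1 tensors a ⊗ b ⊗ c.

Lower bound: in the mode-3 unfolding of T (rows indexed by k, columns by (i,j)) the 2×2 minor on rows k ∈ {0, 2}, columns (i,j) ∈ {(0,0), (0,1)} is det [[-8, -3], [14, 6]] = -6 ≠ 0, so that unfolding has rank ≥ 2 and hence rank(T) ≥ 2 (CP rank is at least every unfolding rank, though it can be larger).
Upper bound: with S_k = T[:,:,k], the two rank-1 terms a₁b₁ᵀ, a₂b₂ᵀ are the rank-1 members of the pencil x·S₀ + y·S₂.
det(x·S₀ + y·S₂) is 6·x² − 18·xy + 12·y² = 6·(x − 2·y)(x − y), vanishing at (x:y) = (2:1) and (1:1).
M₁ = 2·S₀ + S₂ = [[-2, 0], [2, 0]] = (-2)·[1, -1][1, 0]ᵀ and M₂ = S₀ + S₂ = [[6, 3], [0, 0]] = 3·[1, 0][2, 1]ᵀ, so take a₁ = [1, -1], b₁ = [1, 0], a₂ = [1, 0], b₂ = [2, 1].
Each slice is an integer combination of E₁ = a₁b₁ᵀ and E₂ = a₂b₂ᵀ: S₀ = −2·E₁ − 3·E₂, S₁ = 0, S₂ = 2·E₁ + 6·E₂; reading off coefficients, c₁ = [-2, 0, 2] and c₂ = [-3, 0, 6].
Hence T = [1, -1] ⊗ [1, 0] ⊗ [-2, 0, 2] + [1, 0] ⊗ [2, 1] ⊗ [-3, 0, 6], so rank(T) ≤ 2.
These bounds meet, so rank(T) = 2.

2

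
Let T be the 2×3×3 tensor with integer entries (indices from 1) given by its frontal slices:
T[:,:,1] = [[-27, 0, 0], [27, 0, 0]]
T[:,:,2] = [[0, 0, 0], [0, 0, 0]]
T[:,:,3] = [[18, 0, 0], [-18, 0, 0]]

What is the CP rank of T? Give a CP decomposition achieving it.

rank(T) = 1

Lower bound: T ≠ 0 (e.g. T[1,1,1] = -27), so rank(T) ≥ 1.
Upper bound: if T = a ⊗ b ⊗ c then every fibre of T is a multiple of the corresponding factor, so read the factors off the fibres through the nonzero entry T[1,1,1] = -27.
The mode-1 fibre T[:,1,1] = [-27, 27] gives a = [1, -1] (primitive direction); the mode-2 fibre T[1,:,1] = [-27, 0, 0] gives b = [1, 0, 0]; then c[k] = T[1,1,k] / (a[1]·b[1]) = [-27, 0, 18] / 1 = [-27, 0, 18].
Expanding [1, -1] ⊗ [1, 0, 0] ⊗ [-27, 0, 18] reproduces all 18 entries of T, so T = [1, -1] ⊗ [1, 0, 0] ⊗ [-27, 0, 18] and rank(T) ≤ 1.
These bounds meet, so rank(T) = 1.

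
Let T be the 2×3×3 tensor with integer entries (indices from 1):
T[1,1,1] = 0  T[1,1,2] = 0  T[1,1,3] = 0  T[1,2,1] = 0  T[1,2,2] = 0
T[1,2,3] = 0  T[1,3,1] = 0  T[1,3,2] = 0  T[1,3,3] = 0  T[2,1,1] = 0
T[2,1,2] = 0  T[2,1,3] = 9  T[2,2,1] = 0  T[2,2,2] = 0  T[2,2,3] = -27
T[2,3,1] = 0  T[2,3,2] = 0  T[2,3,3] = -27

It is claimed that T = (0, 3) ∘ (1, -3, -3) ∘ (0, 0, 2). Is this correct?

No

Reconstruct entry (2,1,3) from the claimed factors: Σₗ aₗ[2]bₗ[1]cₗ[3] = (3)·(1)·(2) = 6, but T[2,1,3] = 9. The claim is false.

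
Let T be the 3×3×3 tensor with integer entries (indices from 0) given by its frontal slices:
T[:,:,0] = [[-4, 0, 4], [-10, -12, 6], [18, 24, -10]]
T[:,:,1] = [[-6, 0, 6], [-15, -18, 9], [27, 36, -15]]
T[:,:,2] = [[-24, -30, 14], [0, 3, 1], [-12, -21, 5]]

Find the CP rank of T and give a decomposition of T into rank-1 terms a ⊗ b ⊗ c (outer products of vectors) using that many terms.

rank(T) = 2

Lower bound: the mode-3 unfolding of T (rows indexed by k, columns by (i,j) = (0,0), (0,1), (0,2), (1,0), (1,1), (1,2), (2,0), (2,1), (2,2)) is [[-4, 0, 4, -10, -12, 6, 18, 24, -10], [-6, 0, 6, -15, -18, 9, 27, 36, -15], [-24, -30, 14, 0, 3, 1, -12, -21, 5]].
There the 2×2 minor on rows k ∈ {0, 2}, columns (i,j) ∈ {(0,0), (0,1)} is det [[-4, 0], [-24, -30]] = 120 ≠ 0, so this unfolding has rank ≥ 2; CP rank is at least every unfolding rank, so rank(T) ≥ 2. (This is only a lower bound: in general the CP rank may exceed every unfolding rank, so we still need to exhibit 2 rank-1 terms summing to T.)
Upper bound — finding two terms. Write S_k = T[:,:,k] for the frontal slices: S₀ = [[-4, 0, 4], [-10, -12, 6], [18, 24, -10]], S₁ = [[-6, 0, 6], [-15, -18, 9], [27, 36, -15]], S₂ = [[-24, -30, 14], [0, 3, 1], [-12, -21, 5]].
If T = a₁ ⊗ b₁ ⊗ c₁ + a₂ ⊗ b₂ ⊗ c₂ then each S_k = c₁[k]·a₁b₁ᵀ + c₂[k]·a₂b₂ᵀ. S₀ and S₂ are linearly independent, so a₁b₁ᵀ and a₂b₂ᵀ must span the same plane of matrices: they are the rank-1 matrices of the form x·S₀ + y·S₂.
The 2×2 minor of x·S₀ + y·S₂ on rows {0,1}, columns {0,1} is 48·x² − 24·xy − 72·y² = 24·(2·x − 3·y)(x + y), vanishing at (x:y) = (3:2) and (1:-1).
M₁ = 3·S₀ + 2·S₂ = [[-60, -60, 40], [-30, -30, 20], [30, 30, -20]] = (-10)·[2, 1, -1][3, 3, -2]ᵀ and M₂ = S₀ − S₂ = [[20, 30, -10], [-10, -15, 5], [30, 45, -15]] = 5·[2, -1, 3][2, 3, -1]ᵀ, so take a₁ = [2, 1, -1], b₁ = [3, 3, -2], a₂ = [2, -1, 3], b₂ = [2, 3, -1].
Each slice is an integer combination of E₁ = a₁b₁ᵀ and E₂ = a₂b₂ᵀ: S₀ = −2·E₁ + 2·E₂, S₁ = −3·E₁ + 3·E₂, S₂ = −2·E₁ − 3·E₂; reading off coefficients, c₁ = [-2, -3, -2] and c₂ = [2, 3, -3].
Hence T = [2, 1, -1] ⊗ [3, 3, -2] ⊗ [-2, -3, -2] + [2, -1, 3] ⊗ [2, 3, -1] ⊗ [2, 3, -3], so rank(T) ≤ 2.
These bounds meet, so rank(T) = 2.
Check entry T[0,2,1] = 6: (2)·(-2)·(-3) + (2)·(-1)·(3) = 6.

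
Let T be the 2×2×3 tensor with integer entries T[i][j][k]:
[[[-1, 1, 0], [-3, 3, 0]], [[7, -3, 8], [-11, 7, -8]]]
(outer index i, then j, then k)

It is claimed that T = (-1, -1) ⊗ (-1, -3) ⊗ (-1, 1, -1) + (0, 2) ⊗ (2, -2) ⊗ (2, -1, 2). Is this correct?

No

Reconstruct entry (0,0,2) from the claimed factors: Σₗ aₗ[0]bₗ[0]cₗ[2] = (-1)·(-1)·(-1) + (0)·(2)·(2) = -1, but T[0,0,2] = 0. The claim is false.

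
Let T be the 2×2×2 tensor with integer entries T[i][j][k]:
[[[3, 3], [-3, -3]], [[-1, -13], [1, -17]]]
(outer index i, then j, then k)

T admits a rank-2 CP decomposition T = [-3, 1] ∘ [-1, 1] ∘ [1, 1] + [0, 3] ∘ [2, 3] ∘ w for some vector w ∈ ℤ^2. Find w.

Subtract the known terms from T to get the rank-1 residual R = [0, 3] ∘ [2, 3] ∘ w, so R[i,j,k] = a[i]·b[j]·w[k]. Pick indices with nonzero a[1]·b[0] = (3)·(2) = 6. Only the fibre through (1,0,·) is needed: R[1,0,:] = T[1,0,:] − Σₗ aₗ[1]bₗ[0]cₗ = [-1, -13] − (1)·(-1)·[1, 1] = [0, -12]. Then w[k] = R[1,0,k] / 6 for each k, giving w = [0, -12] / 6 = [0, -2].

w = [0, -2]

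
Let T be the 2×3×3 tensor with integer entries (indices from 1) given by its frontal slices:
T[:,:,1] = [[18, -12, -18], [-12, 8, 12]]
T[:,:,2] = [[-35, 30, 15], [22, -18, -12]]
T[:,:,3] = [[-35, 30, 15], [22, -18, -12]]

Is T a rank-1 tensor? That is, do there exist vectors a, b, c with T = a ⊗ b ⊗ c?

The mode-3 unfolding of T (rows indexed by k, columns by (i,j) = (1,1), (1,2), (1,3), (2,1), (2,2), (2,3)) is [[18, -12, -18, -12, 8, 12], [-35, 30, 15, 22, -18, -12], [-35, 30, 15, 22, -18, -12]].
There the 2×2 minor on rows k ∈ {1, 2}, columns (i,j) ∈ {(1,1), (1,2)} is det [[18, -12], [-35, 30]] = 120 ≠ 0, so this unfolding has rank ≥ 2; CP rank is at least every unfolding rank, so rank(T) ≥ 2.
In particular rank(T) ≥ 2 > 1, so T is not rank-1.

No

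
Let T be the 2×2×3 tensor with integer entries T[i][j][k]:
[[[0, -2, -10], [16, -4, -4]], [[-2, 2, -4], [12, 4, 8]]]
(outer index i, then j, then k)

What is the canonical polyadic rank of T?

3

Lower bound: the mode-3 unfolding of T (rows indexed by k, columns by (i,j) = (0,0), (0,1), (1,0), (1,1)) is [[0, 16, -2, 12], [-2, -4, 2, 4], [-10, -4, -4, 8]].
There the 3×3 minor on rows k ∈ {0, 1, 2}, columns (i,j) ∈ {(0,0), (0,1), (1,0)} is det [[0, 16, -2], [-2, -4, 2], [-10, -4, -4]] = -384 ≠ 0, so this unfolding has rank ≥ 3; CP rank is at least every unfolding rank, so rank(T) ≥ 3. (Unfolding ranks only ever bound the CP rank from below — rank(T) can be strictly larger than all of them — so the matching upper bound has to come from an explicit 3-term decomposition.)
Upper bound: T is a sum of 3 rank-1 terms, T = [1, -1] ⊗ [1, 2] ⊗ [2, -2, -4] + [1, 1] ⊗ [1, -2] ⊗ [-4, 0, -4] + [1, 2] ⊗ [1, 2] ⊗ [2, 0, -2] (written with every a and b primitive with positive leading entry and the scale carried by c; CP decompositions are not unique, and this one is verified by expanding entrywise), so rank(T) ≤ 3.
These bounds meet, so rank(T) = 3.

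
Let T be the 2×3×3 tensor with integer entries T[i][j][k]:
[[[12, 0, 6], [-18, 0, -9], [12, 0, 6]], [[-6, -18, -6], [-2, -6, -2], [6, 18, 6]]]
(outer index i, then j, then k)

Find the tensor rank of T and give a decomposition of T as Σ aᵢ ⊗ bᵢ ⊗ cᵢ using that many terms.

Lower bound: in the mode-1 unfolding of T (rows indexed by i, columns by (j,k)) the 2×2 minor on rows i ∈ {0, 1}, columns (j,k) ∈ {(0,0), (0,1)} is det [[12, 0], [-6, -18]] = -216 ≠ 0, so that unfolding has rank ≥ 2 and hence rank(T) ≥ 2 (CP rank is at least every unfolding rank, though it can be larger).
Upper bound: with S_k = T[:,:,k], the two rank-1 terms a₁b₁ᵀ, a₂b₂ᵀ are the rank-1 members of the pencil x·S₀ + y·S₁.
The 2×2 minor of x·S₀ + y·S₁ on rows {0,1}, columns {0,1} is −132·x² − 396·xy = (-132)·(x + 3·y)(x), vanishing at (x:y) = (3:-1) and (0:1).
M₁ = 3·S₀ − S₁ = [[36, -54, 36], [0, 0, 0]] = 18·[1, 0][2, -3, 2]ᵀ and M₂ = S₁ = [[0, 0, 0], [-18, -6, 18]] = (-6)·[0, 1][3, 1, -3]ᵀ, so take a₁ = [1, 0], b₁ = [2, -3, 2], a₂ = [0, 1], b₂ = [3, 1, -3].
Each slice is an integer combination of E₁ = a₁b₁ᵀ and E₂ = a₂b₂ᵀ: S₀ = 6·E₁ − 2·E₂, S₁ = −6·E₂, S₂ = 3·E₁ − 2·E₂; reading off coefficients, c₁ = [6, 0, 3] and c₂ = [-2, -6, -2].
Hence T = [1, 0] ⊗ [2, -3, 2] ⊗ [6, 0, 3] + [0, 1] ⊗ [3, 1, -3] ⊗ [-2, -6, -2], so rank(T) ≤ 2.
These bounds meet, so rank(T) = 2.

rank(T) = 2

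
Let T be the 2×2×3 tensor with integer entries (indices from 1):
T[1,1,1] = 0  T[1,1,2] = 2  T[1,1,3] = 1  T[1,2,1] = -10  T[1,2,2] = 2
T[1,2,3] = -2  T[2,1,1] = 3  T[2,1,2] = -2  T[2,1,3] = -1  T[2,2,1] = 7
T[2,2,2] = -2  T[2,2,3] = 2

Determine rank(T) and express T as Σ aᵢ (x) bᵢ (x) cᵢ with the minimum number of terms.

Lower bound: the mode-3 unfolding of T (rows indexed by k, columns by (i,j) = (1,1), (1,2), (2,1), (2,2)) is [[0, -10, 3, 7], [2, 2, -2, -2], [1, -2, -1, 2]].
There the 3×3 minor on rows k ∈ {1, 2, 3}, columns (i,j) ∈ {(1,1), (1,2), (2,1)} is det [[0, -10, 3], [2, 2, -2], [1, -2, -1]] = -18 ≠ 0, so this unfolding has rank ≥ 3; CP rank is at least every unfolding rank, so rank(T) ≥ 3. (Flattening ranks never certify an upper bound on CP rank; for that we must actually write T with 3 rank-1 terms.)
Upper bound: T is a sum of 3 rank-1 terms, T = (1, -1) (x) (1, -2) (x) (2, 0, 1) + (1, -1) (x) (1, 1) (x) (-4, 2, 0) + (2, 1) (x) (1, -1) (x) (1, 0, 0) (written with every a and b primitive with positive leading entry and the scale carried by c; CP decompositions are not unique, and this one is verified by expanding entrywise), so rank(T) ≤ 3.
These bounds meet, so rank(T) = 3.

rank(T) = 3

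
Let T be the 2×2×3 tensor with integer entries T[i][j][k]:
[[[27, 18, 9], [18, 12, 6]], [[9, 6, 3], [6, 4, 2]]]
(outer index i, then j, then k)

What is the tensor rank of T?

1

Lower bound: T ≠ 0 (e.g. T[0,0,0] = 27), so rank(T) ≥ 1.
Upper bound: if T = a ⊗ b ⊗ c then every fibre of T is a multiple of the corresponding factor, so read the factors off the fibres through the nonzero entry T[0,0,0] = 27.
The mode-1 fibre T[:,0,0] = [27, 9] gives a = [3, 1] (primitive direction); the mode-2 fibre T[0,:,0] = [27, 18] gives b = [3, 2]; then c[k] = T[0,0,k] / (a[0]·b[0]) = [27, 18, 9] / 9 = [3, 2, 1].
Expanding [3, 1] ⊗ [3, 2] ⊗ [3, 2, 1] reproduces all 12 entries of T, so T = [3, 1] ⊗ [3, 2] ⊗ [3, 2, 1] and rank(T) ≤ 1.
These bounds meet, so rank(T) = 1.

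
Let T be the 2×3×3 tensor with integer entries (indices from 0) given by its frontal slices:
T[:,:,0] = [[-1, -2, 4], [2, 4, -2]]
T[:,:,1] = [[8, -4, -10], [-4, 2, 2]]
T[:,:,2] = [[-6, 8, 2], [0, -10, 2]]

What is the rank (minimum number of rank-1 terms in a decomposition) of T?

3

Lower bound: the mode-2 unfolding of T (rows indexed by j, columns by (i,k) = (0,0), (0,1), (0,2), (1,0), (1,1), (1,2)) is [[-1, 8, -6, 2, -4, 0], [-2, -4, 8, 4, 2, -10], [4, -10, 2, -2, 2, 2]].
There the 3×3 minor on rows j ∈ {0, 1, 2}, columns (i,k) ∈ {(0,0), (0,1), (1,0)} is det [[-1, 8, 2], [-2, -4, 4], [4, -10, -2]] = 120 ≠ 0, so this unfolding has rank ≥ 3; CP rank is at least every unfolding rank, so rank(T) ≥ 3. (This is only a lower bound: in general the CP rank may exceed every unfolding rank, so we still need to exhibit 3 rank-1 terms summing to T.)
Upper bound: T is a sum of 3 rank-1 terms, T = [1, -2] ⊗ [1, 2, -2] ⊗ [-1, 0, 2] + [1, 1] ⊗ [0, 0, 1] ⊗ [2, -2, -2] + [2, -1] ⊗ [2, -1, -2] ⊗ [0, 2, -2] (one valid choice — decompositions are not unique — normalised so each a, b is primitive with positive first nonzero entry; check it by expanding all entries), so rank(T) ≤ 3.
These bounds meet, so rank(T) = 3.
Check entry T[0,0,1] = 8: (1)·(1)·(0) + (1)·(0)·(-2) + (2)·(2)·(2) = 8.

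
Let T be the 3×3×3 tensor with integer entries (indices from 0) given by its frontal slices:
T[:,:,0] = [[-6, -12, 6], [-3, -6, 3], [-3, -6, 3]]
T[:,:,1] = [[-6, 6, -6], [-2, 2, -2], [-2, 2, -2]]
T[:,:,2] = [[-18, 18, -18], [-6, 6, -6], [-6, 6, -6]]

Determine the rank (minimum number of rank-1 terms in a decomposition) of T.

Lower bound: the mode-3 unfolding of T (rows indexed by k, columns by (i,j) = (0,0), (0,1), (0,2), (1,0), (1,1), (1,2), (2,0), (2,1), (2,2)) is [[-6, -12, 6, -3, -6, 3, -3, -6, 3], [-6, 6, -6, -2, 2, -2, -2, 2, -2], [-18, 18, -18, -6, 6, -6, -6, 6, -6]].
There the 2×2 minor on rows k ∈ {0, 1}, columns (i,j) ∈ {(0,0), (0,1)} is det [[-6, -12], [-6, 6]] = -108 ≠ 0, so this unfolding has rank ≥ 2; CP rank is at least every unfolding rank, so rank(T) ≥ 2. (Unfolding ranks only ever bound the CP rank from below — rank(T) can be strictly larger than all of them — so the matching upper bound has to come from an explicit 2-term decomposition.)
Upper bound — finding two terms. Write S_k = T[:,:,k] for the frontal slices: S₀ = [[-6, -12, 6], [-3, -6, 3], [-3, -6, 3]], S₁ = [[-6, 6, -6], [-2, 2, -2], [-2, 2, -2]], S₂ = [[-18, 18, -18], [-6, 6, -6], [-6, 6, -6]].
If T = a₁ ⊗ b₁ ⊗ c₁ + a₂ ⊗ b₂ ⊗ c₂ then each S_k = c₁[k]·a₁b₁ᵀ + c₂[k]·a₂b₂ᵀ. S₀ and S₁ are linearly independent, so a₁b₁ᵀ and a₂b₂ᵀ must span the same plane of matrices: they are the rank-1 matrices of the form x·S₀ + y·S₁.
The 2×2 minor of x·S₀ + y·S₁ on rows {0,1}, columns {0,1} is 18·xy = 18·(y)(x), vanishing at (x:y) = (1:0) and (0:1).
M₁ = S₀ = [[-6, -12, 6], [-3, -6, 3], [-3, -6, 3]] = (-3)·[2, 1, 1][1, 2, -1]ᵀ and M₂ = S₁ = [[-6, 6, -6], [-2, 2, -2], [-2, 2, -2]] = (-2)·[3, 1, 1][1, -1, 1]ᵀ, so take a₁ = [2, 1, 1], b₁ = [1, 2, -1], a₂ = [3, 1, 1], b₂ = [1, -1, 1].
Each slice is an integer combination of E₁ = a₁b₁ᵀ and E₂ = a₂b₂ᵀ: S₀ = −3·E₁, S₁ = −2·E₂, S₂ = −6·E₂; reading off coefficients, c₁ = [-3, 0, 0] and c₂ = [0, -2, -6].
Hence T = [2, 1, 1] ⊗ [1, 2, -1] ⊗ [-3, 0, 0] + [3, 1, 1] ⊗ [1, -1, 1] ⊗ [0, -2, -6], so rank(T) ≤ 2.
These bounds meet, so rank(T) = 2.
Check entry T[2,0,1] = -2: (1)·(1)·(0) + (1)·(1)·(-2) = -2.

2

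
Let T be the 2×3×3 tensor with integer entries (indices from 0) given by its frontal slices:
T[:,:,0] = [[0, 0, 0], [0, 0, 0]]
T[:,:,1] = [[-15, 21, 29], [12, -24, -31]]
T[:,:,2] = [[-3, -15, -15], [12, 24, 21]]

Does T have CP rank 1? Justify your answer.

No

The mode-3 unfolding of T (rows indexed by k, columns by (i,j) = (0,0), (0,1), (0,2), (1,0), (1,1), (1,2)) is [[0, 0, 0, 0, 0, 0], [-15, 21, 29, 12, -24, -31], [-3, -15, -15, 12, 24, 21]].
There the 2×2 minor on rows k ∈ {1, 2}, columns (i,j) ∈ {(0,0), (0,1)} is det [[-15, 21], [-3, -15]] = 288 ≠ 0, so this unfolding has rank ≥ 2; CP rank is at least every unfolding rank, so rank(T) ≥ 2.
In particular rank(T) ≥ 2 > 1, so T is not rank-1.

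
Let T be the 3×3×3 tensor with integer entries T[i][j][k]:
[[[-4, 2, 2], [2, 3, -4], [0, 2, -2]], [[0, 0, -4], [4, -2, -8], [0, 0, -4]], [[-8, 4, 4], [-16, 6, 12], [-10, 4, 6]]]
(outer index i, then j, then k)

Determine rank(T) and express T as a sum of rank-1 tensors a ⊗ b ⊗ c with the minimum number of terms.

rank(T) = 3

Lower bound: in the mode-1 unfolding of T (rows indexed by i, columns by (j,k)) the 3×3 minor on rows i ∈ {0, 1, 2}, columns (j,k) ∈ {(0,0), (0,2), (1,0)} is det [[-4, 2, 2], [0, -4, 4], [-8, 4, -16]] = -320 ≠ 0, so that unfolding has rank ≥ 3 and hence rank(T) ≥ 3 (CP rank is at least every unfolding rank, though it can be larger).
Upper bound: T is a sum of 3 rank-1 terms, T = [1, -2, 2] ⊗ [1, 2, 1] ⊗ [-2, 1, 2] + [1, 2, 2] ⊗ [1, 1, 1] ⊗ [-2, 1, 0] + [2, 0, -1] ⊗ [0, 2, 1] ⊗ [2, 0, -2] (one valid choice — decompositions are not unique — normalised so each a, b is primitive with positive first nonzero entry; check it by expanding all entries), so rank(T) ≤ 3.
These bounds meet, so rank(T) = 3.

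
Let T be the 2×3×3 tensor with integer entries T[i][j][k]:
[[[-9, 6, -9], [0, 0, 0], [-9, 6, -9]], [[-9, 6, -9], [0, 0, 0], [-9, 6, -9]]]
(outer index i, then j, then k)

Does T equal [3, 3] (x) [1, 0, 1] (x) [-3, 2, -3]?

Yes

Reconstruct entrywise from the claimed factors. For example, T[1,2,0] = -9 and Σₗ aₗ[1]bₗ[2]cₗ[0] = (3)·(1)·(-3) = -9; checking all 18 entries, every one matches. The claim holds.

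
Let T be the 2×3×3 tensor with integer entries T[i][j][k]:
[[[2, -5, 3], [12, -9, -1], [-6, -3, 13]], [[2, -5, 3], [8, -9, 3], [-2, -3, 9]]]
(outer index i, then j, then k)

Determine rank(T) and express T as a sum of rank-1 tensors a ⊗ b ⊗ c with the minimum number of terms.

rank(T) = 3

Lower bound: the mode-2 unfolding of T (rows indexed by j, columns by (i,k) = (0,0), (0,1), (0,2), (1,0), (1,1), (1,2)) is [[2, -5, 3, 2, -5, 3], [12, -9, -1, 8, -9, 3], [-6, -3, 13, -2, -3, 9]].
There the 3×3 minor on rows j ∈ {0, 1, 2}, columns (i,k) ∈ {(0,0), (0,1), (0,2)} is det [[2, -5, 3], [12, -9, -1], [-6, -3, 13]] = 240 ≠ 0, so this unfolding has rank ≥ 3; CP rank is at least every unfolding rank, so rank(T) ≥ 3. (This is only a lower bound: in general the CP rank may exceed every unfolding rank, so we still need to exhibit 3 rank-1 terms summing to T.)
Upper bound: T is a sum of 3 rank-1 terms, T = [1, 1] ⊗ [1, 1, -1] ⊗ [0, -1, -1] + [1, 1] ⊗ [1, 2, 1] ⊗ [2, -4, 4] + [2, 1] ⊗ [0, 1, -1] ⊗ [4, 0, -4] (one valid choice — decompositions are not unique — normalised so each a, b is primitive with positive first nonzero entry; check it by expanding all entries), so rank(T) ≤ 3.
These bounds meet, so rank(T) = 3.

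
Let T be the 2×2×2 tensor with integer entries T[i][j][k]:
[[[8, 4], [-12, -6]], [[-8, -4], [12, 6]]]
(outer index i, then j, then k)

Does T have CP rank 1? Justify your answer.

If T = a ⊗ b ⊗ c then every fibre of T is a multiple of the corresponding factor, so read the factors off the fibres through the nonzero entry T[0,0,0] = 8.
The mode-1 fibre T[:,0,0] = [8, -8] gives a = [1, -1] (primitive direction); the mode-2 fibre T[0,:,0] = [8, -12] gives b = [2, -3]; then c[k] = T[0,0,k] / (a[0]·b[0]) = [8, 4] / 2 = [4, 2].
Expanding [1, -1] ⊗ [2, -3] ⊗ [4, 2] reproduces all 8 entries of T, so T = [1, -1] ⊗ [2, -3] ⊗ [4, 2] and rank(T) ≤ 1.
Equivalently every frontal slice T[:,:,k] is c[k] times the rank-1 matrix [1, -1] ⊗ [2, -3]. So T has rank 1 (it is nonzero).

Yes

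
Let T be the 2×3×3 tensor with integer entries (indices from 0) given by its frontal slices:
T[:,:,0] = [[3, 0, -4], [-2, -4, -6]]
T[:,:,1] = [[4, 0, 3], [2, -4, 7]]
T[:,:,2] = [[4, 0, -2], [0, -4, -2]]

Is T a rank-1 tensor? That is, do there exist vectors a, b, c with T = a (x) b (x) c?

No

The mode-3 unfolding of T (rows indexed by k, columns by (i,j) = (0,0), (0,1), (0,2), (1,0), (1,1), (1,2)) is [[3, 0, -4, -2, -4, -6], [4, 0, 3, 2, -4, 7], [4, 0, -2, 0, -4, -2]].
There the 3×3 minor on rows k ∈ {0, 1, 2}, columns (i,j) ∈ {(0,0), (0,2), (1,0)} is det [[3, -4, -2], [4, 3, 2], [4, -2, 0]] = 20 ≠ 0, so this unfolding has rank ≥ 3; CP rank is at least every unfolding rank, so rank(T) ≥ 3.
In particular rank(T) ≥ 3 > 1, so T is not rank-1.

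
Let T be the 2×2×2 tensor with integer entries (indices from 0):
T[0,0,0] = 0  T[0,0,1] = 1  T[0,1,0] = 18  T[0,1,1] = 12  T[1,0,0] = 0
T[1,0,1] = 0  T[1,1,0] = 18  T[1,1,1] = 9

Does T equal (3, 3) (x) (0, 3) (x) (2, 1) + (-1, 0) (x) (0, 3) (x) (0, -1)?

No

Reconstruct entry (0,0,1) from the claimed factors: Σₗ aₗ[0]bₗ[0]cₗ[1] = (3)·(0)·(1) + (-1)·(0)·(-1) = 0, but T[0,0,1] = 1. The claim is false.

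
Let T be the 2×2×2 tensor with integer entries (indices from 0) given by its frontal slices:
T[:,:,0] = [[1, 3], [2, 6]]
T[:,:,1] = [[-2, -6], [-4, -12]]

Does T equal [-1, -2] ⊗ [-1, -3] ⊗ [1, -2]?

Yes

Reconstruct entrywise from the claimed factors. For example, T[0,0,0] = 1 and Σₗ aₗ[0]bₗ[0]cₗ[0] = (-1)·(-1)·(1) = 1; checking all 8 entries, every one matches. The claim holds.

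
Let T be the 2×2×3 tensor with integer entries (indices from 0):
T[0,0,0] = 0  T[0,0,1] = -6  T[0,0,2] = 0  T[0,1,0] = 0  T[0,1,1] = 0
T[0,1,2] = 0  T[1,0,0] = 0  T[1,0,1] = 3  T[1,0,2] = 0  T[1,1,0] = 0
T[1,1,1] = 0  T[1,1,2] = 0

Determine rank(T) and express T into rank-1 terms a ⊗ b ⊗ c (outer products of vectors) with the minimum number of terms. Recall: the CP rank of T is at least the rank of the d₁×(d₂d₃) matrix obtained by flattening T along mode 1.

rank(T) = 1

Lower bound: T ≠ 0 (e.g. T[0,0,1] = -6), so rank(T) ≥ 1.
Upper bound: if T = a ⊗ b ⊗ c then every fibre of T is a multiple of the corresponding factor, so read the factors off the fibres through the nonzero entry T[0,0,1] = -6.
The mode-1 fibre T[:,0,1] = [-6, 3] gives a = [2, -1] (primitive direction); the mode-2 fibre T[0,:,1] = [-6, 0] gives b = [1, 0]; then c[k] = T[0,0,k] / (a[0]·b[0]) = [0, -6, 0] / 2 = [0, -3, 0].
Expanding [2, -1] ⊗ [1, 0] ⊗ [0, -3, 0] reproduces all 12 entries of T, so T = [2, -1] ⊗ [1, 0] ⊗ [0, -3, 0] and rank(T) ≤ 1.
These bounds meet, so rank(T) = 1.
Check entry T[1,1,1] = 0: (-1)·(0)·(-3) = 0.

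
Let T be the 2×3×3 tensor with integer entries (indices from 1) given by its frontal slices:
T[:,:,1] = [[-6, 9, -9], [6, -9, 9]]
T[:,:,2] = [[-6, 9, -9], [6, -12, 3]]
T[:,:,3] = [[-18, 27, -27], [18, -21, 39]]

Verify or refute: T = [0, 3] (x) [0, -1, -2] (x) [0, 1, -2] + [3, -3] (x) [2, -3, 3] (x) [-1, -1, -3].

Reconstruct entrywise from the claimed factors. For example, T[1,3,2] = -9 and Σₗ aₗ[1]bₗ[3]cₗ[2] = (0)·(-2)·(1) + (3)·(3)·(-1) = -9; checking all 18 entries, every one matches. The claim holds.

Yes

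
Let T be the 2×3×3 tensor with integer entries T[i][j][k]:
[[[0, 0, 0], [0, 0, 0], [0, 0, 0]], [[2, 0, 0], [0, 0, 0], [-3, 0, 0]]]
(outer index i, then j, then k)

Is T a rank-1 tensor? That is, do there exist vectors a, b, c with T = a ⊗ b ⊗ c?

Yes

If T = a ⊗ b ⊗ c then every fibre of T is a multiple of the corresponding factor, so read the factors off the fibres through the nonzero entry T[1,0,0] = 2.
The mode-1 fibre T[:,0,0] = [0, 2] gives a = [0, 1] (primitive direction); the mode-2 fibre T[1,:,0] = [2, 0, -3] gives b = [2, 0, -3]; then c[k] = T[1,0,k] / (a[1]·b[0]) = [2, 0, 0] / 2 = [1, 0, 0].
Expanding [0, 1] ⊗ [2, 0, -3] ⊗ [1, 0, 0] reproduces all 18 entries of T, so T = [0, 1] ⊗ [2, 0, -3] ⊗ [1, 0, 0] and rank(T) ≤ 1.
Equivalently every frontal slice T[:,:,k] is c[k] times the rank-1 matrix [0, 1] ⊗ [2, 0, -3]. So T has rank 1 (it is nonzero).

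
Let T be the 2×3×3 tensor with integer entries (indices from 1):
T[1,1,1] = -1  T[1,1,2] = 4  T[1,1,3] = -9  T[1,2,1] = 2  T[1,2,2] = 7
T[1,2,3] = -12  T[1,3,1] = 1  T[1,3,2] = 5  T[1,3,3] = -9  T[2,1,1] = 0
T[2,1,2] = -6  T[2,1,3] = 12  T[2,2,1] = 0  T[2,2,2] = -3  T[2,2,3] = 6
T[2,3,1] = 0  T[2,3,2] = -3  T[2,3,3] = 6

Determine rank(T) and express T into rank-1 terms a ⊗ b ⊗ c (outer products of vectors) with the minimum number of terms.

rank(T) = 2

Lower bound: the mode-1 unfolding of T (rows indexed by i, columns by (j,k) = (1,1), (1,2), (1,3), (2,1), (2,2), (2,3), (3,1), (3,2), (3,3)) is [[-1, 4, -9, 2, 7, -12, 1, 5, -9], [0, -6, 12, 0, -3, 6, 0, -3, 6]].
There the 2×2 minor on rows i ∈ {1, 2}, columns (j,k) ∈ {(1,1), (1,2)} is det [[-1, 4], [0, -6]] = 6 ≠ 0, so this unfolding has rank ≥ 2; CP rank is at least every unfolding rank, so rank(T) ≥ 2. (This is only a lower bound: in general the CP rank may exceed every unfolding rank, so we still need to exhibit 2 rank-1 terms summing to T.)
Upper bound — finding two terms. Write S_k = T[:,:,k] for the frontal slices: S₁ = [[-1, 2, 1], [0, 0, 0]], S₂ = [[4, 7, 5], [-6, -3, -3]], S₃ = [[-9, -12, -9], [12, 6, 6]].
If T = a₁ ⊗ b₁ ⊗ c₁ + a₂ ⊗ b₂ ⊗ c₂ then each S_k = c₁[k]·a₁b₁ᵀ + c₂[k]·a₂b₂ᵀ. S₁ and S₂ are linearly independent, so a₁b₁ᵀ and a₂b₂ᵀ must span the same plane of matrices: they are the rank-1 matrices of the form x·S₁ + y·S₂.
The 2×2 minor of x·S₁ + y·S₂ on rows {1,2}, columns {1,2} is 15·xy + 30·y² = 15·(x + 2·y)(y), vanishing at (x:y) = (2:-1) and (1:0).
M₁ = 2·S₁ − S₂ = [[-6, -3, -3], [6, 3, 3]] = (-3)·[1, -1][2, 1, 1]ᵀ and M₂ = S₁ = [[-1, 2, 1], [0, 0, 0]] = −[1, 0][1, -2, -1]ᵀ, so take a₁ = [1, -1], b₁ = [2, 1, 1], a₂ = [1, 0], b₂ = [1, -2, -1].
Each slice is an integer combination of E₁ = a₁b₁ᵀ and E₂ = a₂b₂ᵀ: S₁ = −E₂, S₂ = 3·E₁ − 2·E₂, S₃ = −6·E₁ + 3·E₂; reading off coefficients, c₁ = [0, 3, -6] and c₂ = [-1, -2, 3].
Hence T = [1, -1] ⊗ [2, 1, 1] ⊗ [0, 3, -6] + [1, 0] ⊗ [1, -2, -1] ⊗ [-1, -2, 3], so rank(T) ≤ 2.
These bounds meet, so rank(T) = 2.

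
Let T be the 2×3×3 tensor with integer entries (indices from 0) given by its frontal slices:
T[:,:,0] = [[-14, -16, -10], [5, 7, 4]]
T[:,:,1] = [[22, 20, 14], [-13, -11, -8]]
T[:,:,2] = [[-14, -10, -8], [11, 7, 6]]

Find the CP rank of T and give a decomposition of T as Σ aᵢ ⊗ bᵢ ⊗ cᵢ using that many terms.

Lower bound: the mode-3 unfolding of T (rows indexed by k, columns by (i,j) = (0,0), (0,1), (0,2), (1,0), (1,1), (1,2)) is [[-14, -16, -10, 5, 7, 4], [22, 20, 14, -13, -11, -8], [-14, -10, -8, 11, 7, 6]].
There the 2×2 minor on rows k ∈ {0, 1}, columns (i,j) ∈ {(0,0), (0,1)} is det [[-14, -16], [22, 20]] = 72 ≠ 0, so this unfolding has rank ≥ 2; CP rank is at least every unfolding rank, so rank(T) ≥ 2. (This is only a lower bound: in general the CP rank may exceed every unfolding rank, so we still need to exhibit 2 rank-1 terms summing to T.)
Upper bound — finding two terms. Write S_k = T[:,:,k] for the frontal slices: S₀ = [[-14, -16, -10], [5, 7, 4]], S₁ = [[22, 20, 14], [-13, -11, -8]], S₂ = [[-14, -10, -8], [11, 7, 6]].
If T = a₁ ⊗ b₁ ⊗ c₁ + a₂ ⊗ b₂ ⊗ c₂ then each S_k = c₁[k]·a₁b₁ᵀ + c₂[k]·a₂b₂ᵀ. S₀ and S₁ are linearly independent, so a₁b₁ᵀ and a₂b₂ᵀ must span the same plane of matrices: they are the rank-1 matrices of the form x·S₀ + y·S₁.
The 2×2 minor of x·S₀ + y·S₁ on rows {0,1}, columns {0,1} is −18·x² + 18·y² = (-18)·(x − y)(x + y), vanishing at (x:y) = (1:1) and (1:-1).
M₁ = S₀ + S₁ = [[8, 4, 4], [-8, -4, -4]] = 4·[1, -1][2, 1, 1]ᵀ and M₂ = S₀ − S₁ = [[-36, -36, -24], [18, 18, 12]] = (-6)·[2, -1][3, 3, 2]ᵀ, so take a₁ = [1, -1], b₁ = [2, 1, 1], a₂ = [2, -1], b₂ = [3, 3, 2].
Each slice is an integer combination of E₁ = a₁b₁ᵀ and E₂ = a₂b₂ᵀ: S₀ = 2·E₁ − 3·E₂, S₁ = 2·E₁ + 3·E₂, S₂ = −4·E₁ − E₂; reading off coefficients, c₁ = [2, 2, -4] and c₂ = [-3, 3, -1].
Hence T = [1, -1] ⊗ [2, 1, 1] ⊗ [2, 2, -4] + [2, -1] ⊗ [3, 3, 2] ⊗ [-3, 3, -1], so rank(T) ≤ 2.
These bounds meet, so rank(T) = 2.

rank(T) = 2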